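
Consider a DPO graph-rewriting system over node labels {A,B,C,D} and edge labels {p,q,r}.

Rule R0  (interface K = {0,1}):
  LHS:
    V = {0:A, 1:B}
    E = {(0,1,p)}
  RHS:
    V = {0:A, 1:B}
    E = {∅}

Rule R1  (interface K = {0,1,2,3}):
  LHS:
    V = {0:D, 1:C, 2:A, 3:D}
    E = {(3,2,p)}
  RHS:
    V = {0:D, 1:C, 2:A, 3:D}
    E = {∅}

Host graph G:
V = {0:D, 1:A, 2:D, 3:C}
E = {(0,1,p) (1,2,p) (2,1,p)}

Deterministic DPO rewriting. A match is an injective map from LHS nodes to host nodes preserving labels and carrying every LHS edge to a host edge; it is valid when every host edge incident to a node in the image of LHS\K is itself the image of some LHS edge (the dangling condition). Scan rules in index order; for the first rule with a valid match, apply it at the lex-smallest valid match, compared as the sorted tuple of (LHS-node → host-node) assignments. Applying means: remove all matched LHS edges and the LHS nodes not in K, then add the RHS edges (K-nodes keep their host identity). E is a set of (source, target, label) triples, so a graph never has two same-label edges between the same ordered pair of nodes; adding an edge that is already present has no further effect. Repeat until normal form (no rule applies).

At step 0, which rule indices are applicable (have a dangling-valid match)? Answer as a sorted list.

R0: no valid match — LHS pattern not found
R1: 2 valid matches — {0↦0, 1↦3, 2↦1, 3↦2}, {0↦2, 1↦3, 2↦1, 3↦0}

Answer: [R1]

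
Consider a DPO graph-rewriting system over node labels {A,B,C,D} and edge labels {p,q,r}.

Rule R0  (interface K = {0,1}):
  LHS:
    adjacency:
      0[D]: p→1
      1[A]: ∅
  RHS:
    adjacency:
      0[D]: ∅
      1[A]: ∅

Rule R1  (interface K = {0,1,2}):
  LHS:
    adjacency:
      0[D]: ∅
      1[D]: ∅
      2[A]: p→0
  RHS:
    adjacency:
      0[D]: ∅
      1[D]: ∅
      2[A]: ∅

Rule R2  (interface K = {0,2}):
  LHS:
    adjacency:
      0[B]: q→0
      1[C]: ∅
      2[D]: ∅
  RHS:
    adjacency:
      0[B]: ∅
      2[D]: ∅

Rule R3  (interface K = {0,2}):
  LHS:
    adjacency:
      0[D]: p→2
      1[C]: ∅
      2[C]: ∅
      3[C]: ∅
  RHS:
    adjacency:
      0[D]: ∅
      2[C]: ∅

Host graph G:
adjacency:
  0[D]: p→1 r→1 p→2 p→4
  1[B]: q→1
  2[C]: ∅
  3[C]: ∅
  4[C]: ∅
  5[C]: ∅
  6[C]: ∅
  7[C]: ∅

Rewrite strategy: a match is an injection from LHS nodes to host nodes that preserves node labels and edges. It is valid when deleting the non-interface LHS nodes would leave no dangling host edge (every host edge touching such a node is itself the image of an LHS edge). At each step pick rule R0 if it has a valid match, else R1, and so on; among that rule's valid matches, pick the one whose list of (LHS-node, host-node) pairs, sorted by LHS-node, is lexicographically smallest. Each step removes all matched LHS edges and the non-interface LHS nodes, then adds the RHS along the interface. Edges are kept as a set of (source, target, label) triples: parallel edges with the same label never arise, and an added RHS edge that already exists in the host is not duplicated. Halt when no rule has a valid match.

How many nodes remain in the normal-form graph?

Answer: 3

Steps:
[0] host  ⇒  8 nodes, 5 edges  {0-p->1 0-r->1 0-p->2 0-p->4 1-q->1}
[1] R2 @ {0↦1, 1↦3, 2↦0}  ⇒  7 nodes, 4 edges  {0-p->1 0-r->1 0-p->2 0-p->4}
[2] R3 @ {0↦0, 1↦5, 2↦2, 3↦6}  ⇒  5 nodes, 3 edges  {0-p->1 0-r->1 0-p->4}
[3] R3 @ {0↦0, 1↦2, 2↦4, 3↦7}  ⇒  3 nodes, 2 edges  {0-p->1 0-r->1}
normal form: no rule applies after step 3
NF nodes: {0:D, 1:B, 4:C}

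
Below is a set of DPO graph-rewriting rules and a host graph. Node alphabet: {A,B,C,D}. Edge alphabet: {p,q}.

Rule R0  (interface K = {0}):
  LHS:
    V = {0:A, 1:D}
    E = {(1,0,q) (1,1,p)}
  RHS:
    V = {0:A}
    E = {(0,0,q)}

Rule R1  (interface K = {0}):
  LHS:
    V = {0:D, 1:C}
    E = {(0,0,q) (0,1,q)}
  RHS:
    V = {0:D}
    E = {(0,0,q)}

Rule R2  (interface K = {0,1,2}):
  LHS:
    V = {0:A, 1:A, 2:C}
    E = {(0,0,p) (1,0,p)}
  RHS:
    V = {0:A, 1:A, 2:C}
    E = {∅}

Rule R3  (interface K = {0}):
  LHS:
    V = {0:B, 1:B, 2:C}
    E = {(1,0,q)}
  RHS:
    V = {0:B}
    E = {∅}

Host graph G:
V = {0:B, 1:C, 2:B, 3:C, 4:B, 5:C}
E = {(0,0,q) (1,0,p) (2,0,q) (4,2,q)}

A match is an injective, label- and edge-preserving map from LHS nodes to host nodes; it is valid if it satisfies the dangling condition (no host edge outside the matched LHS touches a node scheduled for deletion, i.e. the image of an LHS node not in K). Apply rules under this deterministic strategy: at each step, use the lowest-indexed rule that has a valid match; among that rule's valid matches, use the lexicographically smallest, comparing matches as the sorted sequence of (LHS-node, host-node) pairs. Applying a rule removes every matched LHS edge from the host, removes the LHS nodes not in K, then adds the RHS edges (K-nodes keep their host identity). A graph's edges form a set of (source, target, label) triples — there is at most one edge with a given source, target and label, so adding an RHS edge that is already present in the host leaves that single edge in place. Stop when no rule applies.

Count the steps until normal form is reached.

[0] host  ⇒  6 nodes, 4 edges  {0-q->0 1-p->0 2-q->0 4-q->2}
[1] R3 @ {0↦2, 1↦4, 2↦3}  ⇒  4 nodes, 3 edges  {0-q->0 1-p->0 2-q->0}
[2] R3 @ {0↦0, 1↦2, 2↦5}  ⇒  2 nodes, 2 edges  {0-q->0 1-p->0}
final graph: no rule applies after step 2

Answer: 2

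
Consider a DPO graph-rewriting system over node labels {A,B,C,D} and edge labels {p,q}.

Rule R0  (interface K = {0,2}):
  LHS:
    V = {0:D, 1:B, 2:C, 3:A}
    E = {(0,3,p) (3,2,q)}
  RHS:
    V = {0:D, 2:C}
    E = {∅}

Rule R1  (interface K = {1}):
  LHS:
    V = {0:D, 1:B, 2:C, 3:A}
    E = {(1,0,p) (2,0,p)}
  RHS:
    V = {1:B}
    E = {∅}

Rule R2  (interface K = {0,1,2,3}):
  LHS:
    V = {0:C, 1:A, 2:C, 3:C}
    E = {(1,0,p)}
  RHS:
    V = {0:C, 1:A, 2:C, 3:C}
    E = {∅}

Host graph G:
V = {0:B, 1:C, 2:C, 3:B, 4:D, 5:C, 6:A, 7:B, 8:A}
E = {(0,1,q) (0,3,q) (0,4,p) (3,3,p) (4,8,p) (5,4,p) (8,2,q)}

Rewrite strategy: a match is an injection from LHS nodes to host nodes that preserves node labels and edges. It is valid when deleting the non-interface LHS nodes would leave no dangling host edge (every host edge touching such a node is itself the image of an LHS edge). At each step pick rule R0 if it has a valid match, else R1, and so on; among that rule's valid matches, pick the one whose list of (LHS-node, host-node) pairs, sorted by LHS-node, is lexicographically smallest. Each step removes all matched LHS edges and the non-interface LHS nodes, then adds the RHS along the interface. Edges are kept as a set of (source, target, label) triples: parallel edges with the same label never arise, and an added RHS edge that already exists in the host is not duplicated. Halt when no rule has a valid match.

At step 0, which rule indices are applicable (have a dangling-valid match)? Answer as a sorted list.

Answer: [R0]

Derivation:
R0: 1 valid match — {0↦4, 1↦7, 2↦2, 3↦8}
R1: no valid match — 2 raw matches, all fail dangling condition
R2: no valid match — LHS pattern not found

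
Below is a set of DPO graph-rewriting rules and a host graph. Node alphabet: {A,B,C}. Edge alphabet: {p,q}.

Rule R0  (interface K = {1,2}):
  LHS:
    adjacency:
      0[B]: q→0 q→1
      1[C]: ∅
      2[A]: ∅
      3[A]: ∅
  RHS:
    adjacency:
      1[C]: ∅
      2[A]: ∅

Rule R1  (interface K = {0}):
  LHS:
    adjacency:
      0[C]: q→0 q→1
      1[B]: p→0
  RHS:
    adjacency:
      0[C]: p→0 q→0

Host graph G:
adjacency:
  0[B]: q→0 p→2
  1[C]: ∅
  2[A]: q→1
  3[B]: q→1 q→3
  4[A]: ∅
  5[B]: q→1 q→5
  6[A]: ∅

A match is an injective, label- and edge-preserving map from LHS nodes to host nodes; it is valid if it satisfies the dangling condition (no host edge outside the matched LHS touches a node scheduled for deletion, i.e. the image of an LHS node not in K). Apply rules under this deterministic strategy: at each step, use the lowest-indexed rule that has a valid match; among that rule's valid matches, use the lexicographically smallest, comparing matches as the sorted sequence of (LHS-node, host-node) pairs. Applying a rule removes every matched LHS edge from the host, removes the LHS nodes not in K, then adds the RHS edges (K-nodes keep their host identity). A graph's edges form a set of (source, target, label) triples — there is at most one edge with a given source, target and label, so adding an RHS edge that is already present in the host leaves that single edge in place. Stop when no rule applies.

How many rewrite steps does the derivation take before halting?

start.  V:7 E:7  edges: 0-q->0 0-p->2 2-q->1 3-q->1 3-q->3 5-q->1 5-q->5
1. fire R0 via {0↦3, 1↦1, 2↦2, 3↦4}  →  V:5 E:5  edges: 0-q->0 0-p->2 2-q->1 5-q->1 5-q->5
2. fire R0 via {0↦5, 1↦1, 2↦2, 3↦6}  →  V:3 E:3  edges: 0-q->0 0-p->2 2-q->1
final graph: no rule applies after step 2

Answer: 2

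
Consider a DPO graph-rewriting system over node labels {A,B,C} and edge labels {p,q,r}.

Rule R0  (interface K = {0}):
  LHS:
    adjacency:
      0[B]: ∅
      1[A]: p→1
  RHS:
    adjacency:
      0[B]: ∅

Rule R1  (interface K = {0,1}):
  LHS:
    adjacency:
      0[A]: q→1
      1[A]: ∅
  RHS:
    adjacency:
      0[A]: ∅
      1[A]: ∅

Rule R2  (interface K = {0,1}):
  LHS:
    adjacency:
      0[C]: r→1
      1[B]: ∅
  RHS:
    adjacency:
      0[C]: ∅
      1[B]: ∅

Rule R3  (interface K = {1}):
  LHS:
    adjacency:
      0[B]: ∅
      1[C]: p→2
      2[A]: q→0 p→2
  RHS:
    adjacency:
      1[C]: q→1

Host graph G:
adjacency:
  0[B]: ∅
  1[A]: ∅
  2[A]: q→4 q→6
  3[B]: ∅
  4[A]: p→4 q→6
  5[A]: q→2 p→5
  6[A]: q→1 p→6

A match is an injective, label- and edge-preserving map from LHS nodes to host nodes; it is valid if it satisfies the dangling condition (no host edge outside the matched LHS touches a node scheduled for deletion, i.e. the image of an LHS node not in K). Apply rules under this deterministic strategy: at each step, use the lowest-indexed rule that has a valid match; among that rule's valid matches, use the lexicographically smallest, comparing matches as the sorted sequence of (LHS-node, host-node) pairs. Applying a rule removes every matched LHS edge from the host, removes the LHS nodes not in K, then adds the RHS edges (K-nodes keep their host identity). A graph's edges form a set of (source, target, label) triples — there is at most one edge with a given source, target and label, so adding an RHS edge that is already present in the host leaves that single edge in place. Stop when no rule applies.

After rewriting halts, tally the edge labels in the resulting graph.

Answer: (no edges)

Rewrite trace:
[0] host  ⇒  7 nodes, 8 edges  {2-q->4 2-q->6 4-p->4 4-q->6 5-q->2 5-p->5 6-q->1 6-p->6}
[1] R1 @ {0↦2, 1↦4}  ⇒  7 nodes, 7 edges  {2-q->6 4-p->4 4-q->6 5-q->2 5-p->5 6-q->1 6-p->6}
[2] R1 @ {0↦2, 1↦6}  ⇒  7 nodes, 6 edges  {4-p->4 4-q->6 5-q->2 5-p->5 6-q->1 6-p->6}
[3] R1 @ {0↦4, 1↦6}  ⇒  7 nodes, 5 edges  {4-p->4 5-q->2 5-p->5 6-q->1 6-p->6}
[4] R0 @ {0↦0, 1↦4}  ⇒  6 nodes, 4 edges  {5-q->2 5-p->5 6-q->1 6-p->6}
[5] R1 @ {0↦5, 1↦2}  ⇒  6 nodes, 3 edges  {5-p->5 6-q->1 6-p->6}
[6] R0 @ {0↦0, 1↦5}  ⇒  5 nodes, 2 edges  {6-q->1 6-p->6}
[7] R1 @ {0↦6, 1↦1}  ⇒  5 nodes, 1 edges  {6-p->6}
[8] R0 @ {0↦0, 1↦6}  ⇒  4 nodes, 0 edges  {∅}
halt: no rule applies after step 8
NF edges: []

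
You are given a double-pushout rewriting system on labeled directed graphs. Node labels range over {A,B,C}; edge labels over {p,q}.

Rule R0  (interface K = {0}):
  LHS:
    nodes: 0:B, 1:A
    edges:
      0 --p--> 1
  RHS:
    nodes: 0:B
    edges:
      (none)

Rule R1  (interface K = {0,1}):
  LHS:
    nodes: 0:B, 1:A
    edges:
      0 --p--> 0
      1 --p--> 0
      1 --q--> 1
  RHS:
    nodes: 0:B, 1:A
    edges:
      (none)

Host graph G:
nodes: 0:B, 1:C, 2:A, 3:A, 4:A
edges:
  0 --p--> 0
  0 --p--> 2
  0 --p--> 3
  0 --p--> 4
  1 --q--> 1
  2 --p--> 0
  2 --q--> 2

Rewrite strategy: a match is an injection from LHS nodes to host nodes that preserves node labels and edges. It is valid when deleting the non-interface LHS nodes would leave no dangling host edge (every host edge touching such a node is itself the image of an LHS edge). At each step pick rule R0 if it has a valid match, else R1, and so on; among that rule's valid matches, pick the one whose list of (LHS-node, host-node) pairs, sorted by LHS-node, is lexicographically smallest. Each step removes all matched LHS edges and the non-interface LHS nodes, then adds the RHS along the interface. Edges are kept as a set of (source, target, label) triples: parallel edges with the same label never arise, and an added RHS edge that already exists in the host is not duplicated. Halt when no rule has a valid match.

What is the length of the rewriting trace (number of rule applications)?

[0] host  ⇒  5 nodes, 7 edges  {0-p->0 0-p->2 0-p->3 0-p->4 1-q->1 2-p->0 2-q->2}
[1] R0 @ {0↦0, 1↦3}  ⇒  4 nodes, 6 edges  {0-p->0 0-p->2 0-p->4 1-q->1 2-p->0 2-q->2}
[2] R0 @ {0↦0, 1↦4}  ⇒  3 nodes, 5 edges  {0-p->0 0-p->2 1-q->1 2-p->0 2-q->2}
[3] R1 @ {0↦0, 1↦2}  ⇒  3 nodes, 2 edges  {0-p->2 1-q->1}
[4] R0 @ {0↦0, 1↦2}  ⇒  2 nodes, 1 edges  {1-q->1}
final graph: no rule applies after step 4

Answer: 4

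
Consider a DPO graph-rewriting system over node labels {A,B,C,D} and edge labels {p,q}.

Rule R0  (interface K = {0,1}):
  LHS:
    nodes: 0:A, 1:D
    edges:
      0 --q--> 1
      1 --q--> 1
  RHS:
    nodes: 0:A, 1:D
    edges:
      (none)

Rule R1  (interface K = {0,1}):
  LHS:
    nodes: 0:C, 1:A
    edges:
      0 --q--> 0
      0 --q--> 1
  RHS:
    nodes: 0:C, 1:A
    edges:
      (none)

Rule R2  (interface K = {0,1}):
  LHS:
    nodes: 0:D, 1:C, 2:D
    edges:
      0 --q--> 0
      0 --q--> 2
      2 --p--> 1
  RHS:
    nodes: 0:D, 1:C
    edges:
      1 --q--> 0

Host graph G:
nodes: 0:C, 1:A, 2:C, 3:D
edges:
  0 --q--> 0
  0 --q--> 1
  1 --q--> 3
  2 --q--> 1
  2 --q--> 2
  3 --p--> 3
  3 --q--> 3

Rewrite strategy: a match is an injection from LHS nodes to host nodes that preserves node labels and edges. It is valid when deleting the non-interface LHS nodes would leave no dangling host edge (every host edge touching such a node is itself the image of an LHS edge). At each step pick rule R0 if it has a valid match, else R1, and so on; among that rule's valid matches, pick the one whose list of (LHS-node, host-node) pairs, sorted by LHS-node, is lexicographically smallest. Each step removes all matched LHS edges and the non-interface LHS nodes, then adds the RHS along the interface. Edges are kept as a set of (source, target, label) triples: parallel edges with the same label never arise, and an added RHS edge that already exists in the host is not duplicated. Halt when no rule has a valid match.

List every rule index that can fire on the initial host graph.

Answer: [R0,R1]

Rewrite trace:
R0: 1 valid match — {0↦1, 1↦3}
R1: 2 valid matches — {0↦0, 1↦1}, {0↦2, 1↦1}
R2: no valid match — LHS pattern not found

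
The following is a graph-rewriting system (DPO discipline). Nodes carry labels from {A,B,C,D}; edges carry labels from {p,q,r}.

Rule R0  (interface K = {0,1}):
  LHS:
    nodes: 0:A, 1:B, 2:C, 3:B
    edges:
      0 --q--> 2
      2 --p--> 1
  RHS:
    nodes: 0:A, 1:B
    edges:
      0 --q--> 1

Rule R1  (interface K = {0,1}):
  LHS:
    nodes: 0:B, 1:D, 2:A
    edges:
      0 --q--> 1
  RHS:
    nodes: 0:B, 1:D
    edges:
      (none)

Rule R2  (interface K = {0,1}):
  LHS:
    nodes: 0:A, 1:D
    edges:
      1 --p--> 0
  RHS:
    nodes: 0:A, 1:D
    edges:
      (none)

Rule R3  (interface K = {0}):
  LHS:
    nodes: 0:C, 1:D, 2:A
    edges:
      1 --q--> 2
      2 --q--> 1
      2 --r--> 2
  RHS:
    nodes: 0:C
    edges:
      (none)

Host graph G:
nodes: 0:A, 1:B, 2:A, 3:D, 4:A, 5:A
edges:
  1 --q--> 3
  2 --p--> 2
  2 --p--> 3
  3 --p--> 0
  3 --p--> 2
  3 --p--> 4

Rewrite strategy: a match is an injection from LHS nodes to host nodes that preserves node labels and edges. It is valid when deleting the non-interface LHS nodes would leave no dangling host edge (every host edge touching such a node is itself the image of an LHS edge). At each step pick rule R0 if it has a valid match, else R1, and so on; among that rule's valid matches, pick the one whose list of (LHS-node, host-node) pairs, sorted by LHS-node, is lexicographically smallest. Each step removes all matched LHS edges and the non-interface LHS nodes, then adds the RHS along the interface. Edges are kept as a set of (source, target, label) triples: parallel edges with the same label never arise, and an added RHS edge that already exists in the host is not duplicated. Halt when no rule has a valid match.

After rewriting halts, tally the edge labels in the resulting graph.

Answer: p:2

Steps:
start.  V:6 E:6  edges: 1-q->3 2-p->2 2-p->3 3-p->0 3-p->2 3-p->4
1. fire R1 via {0↦1, 1↦3, 2↦5}  →  V:5 E:5  edges: 2-p->2 2-p->3 3-p->0 3-p->2 3-p->4
2. fire R2 via {0↦0, 1↦3}  →  V:5 E:4  edges: 2-p->2 2-p->3 3-p->2 3-p->4
3. fire R2 via {0↦2, 1↦3}  →  V:5 E:3  edges: 2-p->2 2-p->3 3-p->4
4. fire R2 via {0↦4, 1↦3}  →  V:5 E:2  edges: 2-p->2 2-p->3
normal form: no rule applies after step 4
NF edges: [(2, 2, 'p'), (2, 3, 'p')]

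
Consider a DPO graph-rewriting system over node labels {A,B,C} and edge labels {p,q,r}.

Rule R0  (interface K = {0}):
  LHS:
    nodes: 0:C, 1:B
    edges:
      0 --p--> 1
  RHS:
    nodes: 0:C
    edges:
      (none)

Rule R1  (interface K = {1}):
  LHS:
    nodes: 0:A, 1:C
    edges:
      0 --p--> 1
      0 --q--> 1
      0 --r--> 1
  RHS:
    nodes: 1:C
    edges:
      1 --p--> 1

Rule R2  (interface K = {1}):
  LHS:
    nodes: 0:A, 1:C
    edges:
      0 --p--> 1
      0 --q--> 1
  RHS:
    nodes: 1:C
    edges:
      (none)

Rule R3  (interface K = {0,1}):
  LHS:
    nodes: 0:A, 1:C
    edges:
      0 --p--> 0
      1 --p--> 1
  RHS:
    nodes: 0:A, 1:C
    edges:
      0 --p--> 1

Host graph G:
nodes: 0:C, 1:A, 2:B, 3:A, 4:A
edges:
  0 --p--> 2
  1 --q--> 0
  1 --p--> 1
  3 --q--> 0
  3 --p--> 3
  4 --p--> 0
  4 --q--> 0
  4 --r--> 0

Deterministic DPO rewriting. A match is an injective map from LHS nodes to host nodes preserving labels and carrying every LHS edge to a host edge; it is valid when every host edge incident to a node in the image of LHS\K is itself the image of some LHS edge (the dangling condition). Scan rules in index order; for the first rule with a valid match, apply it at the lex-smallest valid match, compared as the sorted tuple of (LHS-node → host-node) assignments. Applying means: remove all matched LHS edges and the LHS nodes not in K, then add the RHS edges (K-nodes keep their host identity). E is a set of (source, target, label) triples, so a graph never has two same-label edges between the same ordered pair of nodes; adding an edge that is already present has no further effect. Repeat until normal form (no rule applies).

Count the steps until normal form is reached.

start.  V:5 E:8  edges: 0-p->2 1-q->0 1-p->1 3-q->0 3-p->3 4-p->0 4-q->0 4-r->0
1. fire R0 via {0↦0, 1↦2}  →  V:4 E:7  edges: 1-q->0 1-p->1 3-q->0 3-p->3 4-p->0 4-q->0 4-r->0
2. fire R1 via {0↦4, 1↦0}  →  V:3 E:5  edges: 0-p->0 1-q->0 1-p->1 3-q->0 3-p->3
3. fire R3 via {0↦1, 1↦0}  →  V:3 E:4  edges: 1-p->0 1-q->0 3-q->0 3-p->3
4. fire R2 via {0↦1, 1↦0}  →  V:2 E:2  edges: 3-q->0 3-p->3
final graph: no rule applies after step 4

Answer: 4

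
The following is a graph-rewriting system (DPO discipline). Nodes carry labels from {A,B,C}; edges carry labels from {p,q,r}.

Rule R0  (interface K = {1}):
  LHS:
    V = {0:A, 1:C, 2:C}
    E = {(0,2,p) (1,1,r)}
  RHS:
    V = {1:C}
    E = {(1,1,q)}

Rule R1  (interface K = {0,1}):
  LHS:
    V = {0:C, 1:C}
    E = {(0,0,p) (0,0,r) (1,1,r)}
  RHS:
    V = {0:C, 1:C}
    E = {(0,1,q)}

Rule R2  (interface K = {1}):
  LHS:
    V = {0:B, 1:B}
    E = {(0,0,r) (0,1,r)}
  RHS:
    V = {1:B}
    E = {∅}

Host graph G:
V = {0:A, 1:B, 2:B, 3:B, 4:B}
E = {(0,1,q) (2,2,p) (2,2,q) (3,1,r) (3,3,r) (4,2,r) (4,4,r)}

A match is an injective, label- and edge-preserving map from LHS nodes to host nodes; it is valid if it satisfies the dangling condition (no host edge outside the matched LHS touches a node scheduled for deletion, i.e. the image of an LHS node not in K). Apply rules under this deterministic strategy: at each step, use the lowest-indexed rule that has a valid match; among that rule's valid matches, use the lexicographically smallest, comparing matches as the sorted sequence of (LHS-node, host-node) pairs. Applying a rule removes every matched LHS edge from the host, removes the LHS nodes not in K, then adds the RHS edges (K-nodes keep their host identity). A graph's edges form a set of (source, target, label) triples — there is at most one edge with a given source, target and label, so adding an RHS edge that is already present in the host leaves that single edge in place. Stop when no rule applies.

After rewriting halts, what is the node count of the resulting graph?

Answer: 3

Derivation:
initial: |V|=5 |E|=7  E = 0-q->1 2-p->2 2-q->2 3-r->1 3-r->3 4-r->2 4-r->4
step 1: apply R2 at {0↦3, 1↦1}  → |V|=4 |E|=5  E = 0-q->1 2-p->2 2-q->2 4-r->2 4-r->4
step 2: apply R2 at {0↦4, 1↦2}  → |V|=3 |E|=3  E = 0-q->1 2-p->2 2-q->2
final graph: no rule applies after step 2
NF nodes: {0:A, 1:B, 2:B}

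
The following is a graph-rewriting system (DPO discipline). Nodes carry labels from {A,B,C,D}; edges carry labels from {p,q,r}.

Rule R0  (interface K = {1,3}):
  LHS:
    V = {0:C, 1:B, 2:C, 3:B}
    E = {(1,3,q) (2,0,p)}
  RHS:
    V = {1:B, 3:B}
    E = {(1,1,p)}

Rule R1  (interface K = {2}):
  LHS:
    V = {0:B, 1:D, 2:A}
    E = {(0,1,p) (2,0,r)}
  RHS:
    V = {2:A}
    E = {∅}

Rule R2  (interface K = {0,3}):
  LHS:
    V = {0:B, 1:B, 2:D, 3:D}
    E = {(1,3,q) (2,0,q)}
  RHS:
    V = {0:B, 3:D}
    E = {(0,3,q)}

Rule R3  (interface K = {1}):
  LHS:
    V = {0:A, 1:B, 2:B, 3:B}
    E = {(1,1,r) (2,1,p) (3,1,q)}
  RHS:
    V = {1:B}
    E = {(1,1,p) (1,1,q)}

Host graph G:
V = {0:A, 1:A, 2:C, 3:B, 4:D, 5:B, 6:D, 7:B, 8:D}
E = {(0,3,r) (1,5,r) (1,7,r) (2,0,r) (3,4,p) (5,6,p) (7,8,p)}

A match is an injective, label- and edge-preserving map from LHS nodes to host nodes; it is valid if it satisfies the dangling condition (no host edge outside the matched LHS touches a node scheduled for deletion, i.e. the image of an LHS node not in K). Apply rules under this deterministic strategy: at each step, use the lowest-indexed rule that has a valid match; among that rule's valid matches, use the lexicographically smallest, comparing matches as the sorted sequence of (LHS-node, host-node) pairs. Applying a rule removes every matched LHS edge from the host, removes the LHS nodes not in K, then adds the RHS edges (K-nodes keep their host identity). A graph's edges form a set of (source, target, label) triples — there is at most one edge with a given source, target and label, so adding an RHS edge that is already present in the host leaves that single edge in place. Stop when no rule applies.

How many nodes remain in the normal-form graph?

start.  V:9 E:7  edges: 0-r->3 1-r->5 1-r->7 2-r->0 3-p->4 5-p->6 7-p->8
1. fire R1 via {0↦3, 1↦4, 2↦0}  →  V:7 E:5  edges: 1-r->5 1-r->7 2-r->0 5-p->6 7-p->8
2. fire R1 via {0↦5, 1↦6, 2↦1}  →  V:5 E:3  edges: 1-r->7 2-r->0 7-p->8
3. fire R1 via {0↦7, 1↦8, 2↦1}  →  V:3 E:1  edges: 2-r->0
final graph: no rule applies after step 3
NF nodes: {0:A, 1:A, 2:C}

Answer: 3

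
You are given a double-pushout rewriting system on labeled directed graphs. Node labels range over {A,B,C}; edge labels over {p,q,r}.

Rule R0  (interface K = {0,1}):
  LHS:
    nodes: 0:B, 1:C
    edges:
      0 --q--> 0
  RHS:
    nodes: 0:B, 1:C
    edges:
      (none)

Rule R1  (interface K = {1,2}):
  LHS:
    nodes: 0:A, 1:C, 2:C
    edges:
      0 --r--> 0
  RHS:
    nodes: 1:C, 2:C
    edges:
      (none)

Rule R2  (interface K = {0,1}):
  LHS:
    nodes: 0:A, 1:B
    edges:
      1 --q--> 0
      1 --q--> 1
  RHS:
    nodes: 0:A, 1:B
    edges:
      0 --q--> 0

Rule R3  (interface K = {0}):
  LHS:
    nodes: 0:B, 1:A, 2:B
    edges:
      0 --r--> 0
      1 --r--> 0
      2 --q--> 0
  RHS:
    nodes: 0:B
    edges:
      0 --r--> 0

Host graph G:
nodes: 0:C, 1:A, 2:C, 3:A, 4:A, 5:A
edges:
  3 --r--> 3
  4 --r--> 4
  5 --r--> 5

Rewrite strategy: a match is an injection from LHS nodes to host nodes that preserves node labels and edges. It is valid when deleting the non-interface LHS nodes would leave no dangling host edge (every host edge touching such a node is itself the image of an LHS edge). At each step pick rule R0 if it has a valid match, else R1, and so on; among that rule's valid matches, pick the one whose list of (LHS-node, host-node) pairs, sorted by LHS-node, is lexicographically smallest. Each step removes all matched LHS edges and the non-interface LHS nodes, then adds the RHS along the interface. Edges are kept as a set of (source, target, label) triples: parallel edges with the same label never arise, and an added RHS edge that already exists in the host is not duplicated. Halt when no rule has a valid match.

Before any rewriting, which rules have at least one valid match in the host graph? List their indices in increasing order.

Answer: [R1]

Derivation:
R0: no valid match — LHS pattern not found
R1: 6 valid matches — {0↦3, 1↦0, 2↦2}, {0↦3, 1↦2, 2↦0}, {0↦4, 1↦0, 2↦2} (+3 more)
R2: no valid match — LHS pattern not found
R3: no valid match — LHS pattern not found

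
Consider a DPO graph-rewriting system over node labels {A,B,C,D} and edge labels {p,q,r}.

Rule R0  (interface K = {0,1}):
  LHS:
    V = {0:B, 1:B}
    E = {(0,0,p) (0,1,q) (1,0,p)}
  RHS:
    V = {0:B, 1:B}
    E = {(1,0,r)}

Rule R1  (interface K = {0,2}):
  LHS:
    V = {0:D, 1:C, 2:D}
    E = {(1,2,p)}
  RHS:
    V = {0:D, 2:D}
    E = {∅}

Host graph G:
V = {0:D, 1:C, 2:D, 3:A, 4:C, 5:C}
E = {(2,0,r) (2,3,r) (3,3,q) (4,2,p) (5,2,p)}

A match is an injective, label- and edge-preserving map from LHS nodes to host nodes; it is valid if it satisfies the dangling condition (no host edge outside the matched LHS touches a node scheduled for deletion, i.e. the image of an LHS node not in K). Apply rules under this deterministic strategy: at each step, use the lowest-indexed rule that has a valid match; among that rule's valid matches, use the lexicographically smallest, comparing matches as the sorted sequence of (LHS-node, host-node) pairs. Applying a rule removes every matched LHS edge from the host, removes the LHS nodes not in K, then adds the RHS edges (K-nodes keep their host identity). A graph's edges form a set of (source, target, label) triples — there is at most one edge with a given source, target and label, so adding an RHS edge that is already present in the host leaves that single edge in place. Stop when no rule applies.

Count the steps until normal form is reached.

Answer: 2

Rewrite trace:
[0] host  ⇒  6 nodes, 5 edges  {2-r->0 2-r->3 3-q->3 4-p->2 5-p->2}
[1] R1 @ {0↦0, 1↦4, 2↦2}  ⇒  5 nodes, 4 edges  {2-r->0 2-r->3 3-q->3 5-p->2}
[2] R1 @ {0↦0, 1↦5, 2↦2}  ⇒  4 nodes, 3 edges  {2-r->0 2-r->3 3-q->3}
final graph: no rule applies after step 2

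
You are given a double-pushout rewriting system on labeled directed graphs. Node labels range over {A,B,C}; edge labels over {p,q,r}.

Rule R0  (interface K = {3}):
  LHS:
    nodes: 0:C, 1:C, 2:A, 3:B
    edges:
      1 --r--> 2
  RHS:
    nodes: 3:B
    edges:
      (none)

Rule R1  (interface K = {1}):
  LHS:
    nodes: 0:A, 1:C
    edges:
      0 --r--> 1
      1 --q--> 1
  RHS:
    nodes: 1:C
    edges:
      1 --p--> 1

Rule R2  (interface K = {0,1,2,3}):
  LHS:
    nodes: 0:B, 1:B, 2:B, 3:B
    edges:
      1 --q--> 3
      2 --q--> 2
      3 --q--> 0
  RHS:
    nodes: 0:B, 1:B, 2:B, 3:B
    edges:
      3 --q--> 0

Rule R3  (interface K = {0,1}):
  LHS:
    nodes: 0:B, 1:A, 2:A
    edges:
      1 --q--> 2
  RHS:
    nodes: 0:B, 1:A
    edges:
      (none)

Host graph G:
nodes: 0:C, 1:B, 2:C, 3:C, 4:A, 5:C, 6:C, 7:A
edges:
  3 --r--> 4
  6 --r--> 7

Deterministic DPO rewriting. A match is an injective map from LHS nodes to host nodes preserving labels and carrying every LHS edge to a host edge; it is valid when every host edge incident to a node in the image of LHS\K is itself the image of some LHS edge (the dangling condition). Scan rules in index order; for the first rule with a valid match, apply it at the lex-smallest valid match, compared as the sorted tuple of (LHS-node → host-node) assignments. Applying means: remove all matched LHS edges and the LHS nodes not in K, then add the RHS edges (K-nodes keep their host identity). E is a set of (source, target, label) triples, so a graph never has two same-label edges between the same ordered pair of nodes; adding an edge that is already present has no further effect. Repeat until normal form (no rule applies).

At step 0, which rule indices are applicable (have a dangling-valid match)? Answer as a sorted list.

Answer: [R0]

Derivation:
R0: 6 valid matches — {0↦0, 1↦3, 2↦4, 3↦1}, {0↦0, 1↦6, 2↦7, 3↦1}, {0↦2, 1↦3, 2↦4, 3↦1} (+3 more)
R1: no valid match — LHS pattern not found
R2: no valid match — LHS pattern not found
R3: no valid match — LHS pattern not found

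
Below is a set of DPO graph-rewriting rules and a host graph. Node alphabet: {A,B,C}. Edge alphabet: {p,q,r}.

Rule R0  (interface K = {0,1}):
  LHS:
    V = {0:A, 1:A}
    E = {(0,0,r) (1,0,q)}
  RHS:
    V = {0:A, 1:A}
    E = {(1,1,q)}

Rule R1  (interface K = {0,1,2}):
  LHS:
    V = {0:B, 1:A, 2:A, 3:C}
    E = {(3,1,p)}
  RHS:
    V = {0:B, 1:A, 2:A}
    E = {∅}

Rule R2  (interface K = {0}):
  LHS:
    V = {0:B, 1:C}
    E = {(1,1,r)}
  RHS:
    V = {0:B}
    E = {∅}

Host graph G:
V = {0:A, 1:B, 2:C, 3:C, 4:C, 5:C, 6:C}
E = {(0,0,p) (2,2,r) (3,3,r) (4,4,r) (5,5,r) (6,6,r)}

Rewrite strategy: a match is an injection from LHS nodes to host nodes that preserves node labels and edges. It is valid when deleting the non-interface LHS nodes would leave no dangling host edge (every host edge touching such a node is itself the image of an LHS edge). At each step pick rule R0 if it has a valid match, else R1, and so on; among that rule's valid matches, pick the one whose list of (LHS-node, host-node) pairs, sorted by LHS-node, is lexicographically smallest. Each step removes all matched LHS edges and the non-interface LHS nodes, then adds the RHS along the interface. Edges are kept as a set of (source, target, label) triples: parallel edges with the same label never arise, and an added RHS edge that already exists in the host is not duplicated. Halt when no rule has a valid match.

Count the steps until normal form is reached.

Answer: 5

Derivation:
start.  V:7 E:6  edges: 0-p->0 2-r->2 3-r->3 4-r->4 5-r->5 6-r->6
1. fire R2 via {0↦1, 1↦2}  →  V:6 E:5  edges: 0-p->0 3-r->3 4-r->4 5-r->5 6-r->6
2. fire R2 via {0↦1, 1↦3}  →  V:5 E:4  edges: 0-p->0 4-r->4 5-r->5 6-r->6
3. fire R2 via {0↦1, 1↦4}  →  V:4 E:3  edges: 0-p->0 5-r->5 6-r->6
4. fire R2 via {0↦1, 1↦5}  →  V:3 E:2  edges: 0-p->0 6-r->6
5. fire R2 via {0↦1, 1↦6}  →  V:2 E:1  edges: 0-p->0
normal form: no rule applies after step 5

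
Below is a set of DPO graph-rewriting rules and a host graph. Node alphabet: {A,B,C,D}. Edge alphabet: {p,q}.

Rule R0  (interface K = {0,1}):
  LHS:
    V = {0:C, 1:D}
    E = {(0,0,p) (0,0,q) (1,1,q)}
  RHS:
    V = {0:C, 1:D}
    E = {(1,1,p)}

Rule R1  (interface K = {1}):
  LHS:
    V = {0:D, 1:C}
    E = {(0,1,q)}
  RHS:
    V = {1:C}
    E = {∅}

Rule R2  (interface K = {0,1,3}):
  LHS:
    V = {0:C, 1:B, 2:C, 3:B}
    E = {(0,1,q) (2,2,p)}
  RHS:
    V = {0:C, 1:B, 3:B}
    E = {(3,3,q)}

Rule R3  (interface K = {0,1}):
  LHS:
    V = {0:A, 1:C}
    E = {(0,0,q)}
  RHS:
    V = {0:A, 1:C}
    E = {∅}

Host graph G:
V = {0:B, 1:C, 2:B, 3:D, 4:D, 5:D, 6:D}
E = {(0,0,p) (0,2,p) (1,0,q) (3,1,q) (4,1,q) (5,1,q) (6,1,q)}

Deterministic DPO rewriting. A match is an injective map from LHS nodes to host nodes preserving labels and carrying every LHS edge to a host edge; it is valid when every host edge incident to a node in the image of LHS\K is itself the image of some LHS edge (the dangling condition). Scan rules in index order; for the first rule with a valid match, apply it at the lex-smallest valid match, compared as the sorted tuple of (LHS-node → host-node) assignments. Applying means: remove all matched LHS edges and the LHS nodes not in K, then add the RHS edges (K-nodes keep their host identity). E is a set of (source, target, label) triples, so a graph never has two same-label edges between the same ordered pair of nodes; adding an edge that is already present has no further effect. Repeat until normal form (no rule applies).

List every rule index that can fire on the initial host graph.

R0: no valid match — LHS pattern not found
R1: 4 valid matches — {0↦3, 1↦1}, {0↦4, 1↦1}, {0↦5, 1↦1} (+1 more)
R2: no valid match — LHS pattern not found
R3: no valid match — LHS pattern not found

Answer: [R1]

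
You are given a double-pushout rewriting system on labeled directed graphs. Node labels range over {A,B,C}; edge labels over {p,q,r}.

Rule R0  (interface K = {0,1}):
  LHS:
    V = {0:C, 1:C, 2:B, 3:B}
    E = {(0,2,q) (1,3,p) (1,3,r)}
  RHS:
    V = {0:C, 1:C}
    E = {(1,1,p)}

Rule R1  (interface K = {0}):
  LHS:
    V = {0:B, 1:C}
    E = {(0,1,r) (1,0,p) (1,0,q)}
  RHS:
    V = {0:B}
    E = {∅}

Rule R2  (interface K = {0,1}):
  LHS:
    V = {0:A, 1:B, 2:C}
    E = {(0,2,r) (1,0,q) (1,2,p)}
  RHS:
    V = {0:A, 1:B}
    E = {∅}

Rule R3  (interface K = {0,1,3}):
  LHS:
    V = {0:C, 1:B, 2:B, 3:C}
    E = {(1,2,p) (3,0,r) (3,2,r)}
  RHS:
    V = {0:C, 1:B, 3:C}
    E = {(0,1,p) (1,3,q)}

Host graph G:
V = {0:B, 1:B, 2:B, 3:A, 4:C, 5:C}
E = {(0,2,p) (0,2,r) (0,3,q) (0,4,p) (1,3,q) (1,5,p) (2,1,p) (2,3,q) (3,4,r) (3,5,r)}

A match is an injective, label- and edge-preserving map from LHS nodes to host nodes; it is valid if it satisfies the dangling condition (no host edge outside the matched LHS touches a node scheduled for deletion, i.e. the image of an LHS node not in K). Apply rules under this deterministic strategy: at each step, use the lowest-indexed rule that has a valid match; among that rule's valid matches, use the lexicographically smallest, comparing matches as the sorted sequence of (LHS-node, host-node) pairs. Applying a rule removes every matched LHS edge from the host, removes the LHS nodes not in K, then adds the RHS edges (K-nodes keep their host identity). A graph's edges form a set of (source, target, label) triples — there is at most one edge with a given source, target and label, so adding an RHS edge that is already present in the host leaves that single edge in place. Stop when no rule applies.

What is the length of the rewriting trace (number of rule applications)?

initial: |V|=6 |E|=10  E = 0-p->2 0-r->2 0-q->3 0-p->4 1-q->3 1-p->5 2-p->1 2-q->3 3-r->4 3-r->5
step 1: apply R2 at {0↦3, 1↦0, 2↦4}  → |V|=5 |E|=7  E = 0-p->2 0-r->2 1-q->3 1-p->5 2-p->1 2-q->3 3-r->5
step 2: apply R2 at {0↦3, 1↦1, 2↦5}  → |V|=4 |E|=4  E = 0-p->2 0-r->2 2-p->1 2-q->3
halt: no rule applies after step 2

Answer: 2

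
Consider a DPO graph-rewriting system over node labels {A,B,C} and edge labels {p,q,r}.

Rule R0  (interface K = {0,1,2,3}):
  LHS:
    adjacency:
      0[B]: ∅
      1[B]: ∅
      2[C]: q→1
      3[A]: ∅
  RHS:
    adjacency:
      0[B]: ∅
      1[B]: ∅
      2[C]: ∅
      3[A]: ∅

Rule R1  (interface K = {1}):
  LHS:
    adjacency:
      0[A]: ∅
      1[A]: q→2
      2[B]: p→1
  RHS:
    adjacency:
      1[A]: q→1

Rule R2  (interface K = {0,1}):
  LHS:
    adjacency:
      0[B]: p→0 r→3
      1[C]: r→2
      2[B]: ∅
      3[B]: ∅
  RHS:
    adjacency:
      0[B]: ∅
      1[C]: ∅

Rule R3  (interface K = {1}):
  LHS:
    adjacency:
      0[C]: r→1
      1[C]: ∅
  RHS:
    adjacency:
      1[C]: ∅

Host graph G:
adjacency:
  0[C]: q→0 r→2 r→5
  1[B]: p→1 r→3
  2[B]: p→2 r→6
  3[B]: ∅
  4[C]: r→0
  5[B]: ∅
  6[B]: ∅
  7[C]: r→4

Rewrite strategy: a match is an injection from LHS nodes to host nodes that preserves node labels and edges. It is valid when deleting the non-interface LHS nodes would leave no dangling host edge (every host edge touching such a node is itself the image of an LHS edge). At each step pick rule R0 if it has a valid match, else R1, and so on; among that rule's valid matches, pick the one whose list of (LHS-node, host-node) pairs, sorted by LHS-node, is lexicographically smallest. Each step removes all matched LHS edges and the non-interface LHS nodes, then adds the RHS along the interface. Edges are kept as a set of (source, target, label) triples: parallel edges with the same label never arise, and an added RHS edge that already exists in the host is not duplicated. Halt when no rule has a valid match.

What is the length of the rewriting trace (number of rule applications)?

Answer: 3

Steps:
initial: |V|=8 |E|=9  E = 0-q->0 0-r->2 0-r->5 1-p->1 1-r->3 2-p->2 2-r->6 4-r->0 7-r->4
step 1: apply R2 at {0↦1, 1↦0, 2↦5, 3↦3}  → |V|=6 |E|=6  E = 0-q->0 0-r->2 2-p->2 2-r->6 4-r->0 7-r->4
step 2: apply R3 at {0↦7, 1↦4}  → |V|=5 |E|=5  E = 0-q->0 0-r->2 2-p->2 2-r->6 4-r->0
step 3: apply R3 at {0↦4, 1↦0}  → |V|=4 |E|=4  E = 0-q->0 0-r->2 2-p->2 2-r->6
halt: no rule applies after step 3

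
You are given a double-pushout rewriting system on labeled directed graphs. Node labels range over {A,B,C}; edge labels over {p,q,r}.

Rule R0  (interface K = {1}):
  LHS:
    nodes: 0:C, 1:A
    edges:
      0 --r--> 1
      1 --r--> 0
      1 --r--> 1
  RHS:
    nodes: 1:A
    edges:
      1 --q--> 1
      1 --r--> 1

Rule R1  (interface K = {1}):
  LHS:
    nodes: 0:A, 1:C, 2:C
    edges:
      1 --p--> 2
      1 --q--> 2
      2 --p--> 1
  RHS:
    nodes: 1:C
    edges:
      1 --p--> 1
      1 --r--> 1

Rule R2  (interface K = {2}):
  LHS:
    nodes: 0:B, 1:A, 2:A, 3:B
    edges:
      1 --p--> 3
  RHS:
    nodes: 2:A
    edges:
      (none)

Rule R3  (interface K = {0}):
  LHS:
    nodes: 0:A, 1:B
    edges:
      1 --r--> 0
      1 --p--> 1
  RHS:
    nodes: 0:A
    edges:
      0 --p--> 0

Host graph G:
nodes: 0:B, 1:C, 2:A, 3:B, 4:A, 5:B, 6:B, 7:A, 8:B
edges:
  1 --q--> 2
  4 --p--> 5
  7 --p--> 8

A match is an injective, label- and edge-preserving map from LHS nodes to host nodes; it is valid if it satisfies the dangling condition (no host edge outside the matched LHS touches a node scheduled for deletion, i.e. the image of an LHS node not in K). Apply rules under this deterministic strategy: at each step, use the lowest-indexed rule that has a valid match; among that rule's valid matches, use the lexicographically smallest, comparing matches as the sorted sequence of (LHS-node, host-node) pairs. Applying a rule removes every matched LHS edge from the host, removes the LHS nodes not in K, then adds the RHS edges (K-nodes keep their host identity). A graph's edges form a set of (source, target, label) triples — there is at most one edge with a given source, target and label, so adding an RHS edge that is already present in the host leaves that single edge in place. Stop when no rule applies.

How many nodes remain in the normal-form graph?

initial: |V|=9 |E|=3  E = 1-q->2 4-p->5 7-p->8
step 1: apply R2 at {0↦0, 1↦4, 2↦2, 3↦5}  → |V|=6 |E|=2  E = 1-q->2 7-p->8
step 2: apply R2 at {0↦3, 1↦7, 2↦2, 3↦8}  → |V|=3 |E|=1  E = 1-q->2
normal form: no rule applies after step 2
NF nodes: {1:C, 2:A, 6:B}

Answer: 3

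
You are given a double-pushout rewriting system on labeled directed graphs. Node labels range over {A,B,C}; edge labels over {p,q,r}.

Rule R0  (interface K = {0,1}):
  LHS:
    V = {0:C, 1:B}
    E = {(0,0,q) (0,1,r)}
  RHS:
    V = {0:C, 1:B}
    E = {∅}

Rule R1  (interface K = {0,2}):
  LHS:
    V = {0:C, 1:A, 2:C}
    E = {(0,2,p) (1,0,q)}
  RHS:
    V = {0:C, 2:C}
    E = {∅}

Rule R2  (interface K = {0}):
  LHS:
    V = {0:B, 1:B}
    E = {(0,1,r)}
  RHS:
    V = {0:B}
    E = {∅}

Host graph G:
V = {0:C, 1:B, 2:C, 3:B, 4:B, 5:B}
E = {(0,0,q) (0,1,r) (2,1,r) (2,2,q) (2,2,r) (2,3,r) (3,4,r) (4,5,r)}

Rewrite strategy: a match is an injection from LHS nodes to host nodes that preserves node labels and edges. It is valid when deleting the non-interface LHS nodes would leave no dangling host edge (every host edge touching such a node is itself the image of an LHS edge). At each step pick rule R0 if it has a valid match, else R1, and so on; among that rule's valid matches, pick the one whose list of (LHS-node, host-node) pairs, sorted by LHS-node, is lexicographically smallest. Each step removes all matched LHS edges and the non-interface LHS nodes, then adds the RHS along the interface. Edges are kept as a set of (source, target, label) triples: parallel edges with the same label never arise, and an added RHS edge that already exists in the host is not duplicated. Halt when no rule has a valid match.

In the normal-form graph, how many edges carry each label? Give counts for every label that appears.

start.  V:6 E:8  edges: 0-q->0 0-r->1 2-r->1 2-q->2 2-r->2 2-r->3 3-r->4 4-r->5
1. fire R0 via {0↦0, 1↦1}  →  V:6 E:6  edges: 2-r->1 2-q->2 2-r->2 2-r->3 3-r->4 4-r->5
2. fire R0 via {0↦2, 1↦1}  →  V:6 E:4  edges: 2-r->2 2-r->3 3-r->4 4-r->5
3. fire R2 via {0↦4, 1↦5}  →  V:5 E:3  edges: 2-r->2 2-r->3 3-r->4
4. fire R2 via {0↦3, 1↦4}  →  V:4 E:2  edges: 2-r->2 2-r->3
halt: no rule applies after step 4
NF edges: [(2, 2, 'r'), (2, 3, 'r')]

Answer: r:2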